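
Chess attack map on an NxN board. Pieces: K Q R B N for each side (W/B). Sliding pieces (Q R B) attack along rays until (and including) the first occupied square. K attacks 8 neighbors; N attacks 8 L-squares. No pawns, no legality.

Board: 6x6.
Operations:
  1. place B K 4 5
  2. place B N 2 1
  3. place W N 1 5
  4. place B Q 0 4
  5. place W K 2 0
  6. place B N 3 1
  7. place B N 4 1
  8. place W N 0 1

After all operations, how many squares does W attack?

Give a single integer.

Op 1: place BK@(4,5)
Op 2: place BN@(2,1)
Op 3: place WN@(1,5)
Op 4: place BQ@(0,4)
Op 5: place WK@(2,0)
Op 6: place BN@(3,1)
Op 7: place BN@(4,1)
Op 8: place WN@(0,1)
Per-piece attacks for W:
  WN@(0,1): attacks (1,3) (2,2) (2,0)
  WN@(1,5): attacks (2,3) (3,4) (0,3)
  WK@(2,0): attacks (2,1) (3,0) (1,0) (3,1) (1,1)
Union (11 distinct): (0,3) (1,0) (1,1) (1,3) (2,0) (2,1) (2,2) (2,3) (3,0) (3,1) (3,4)

Answer: 11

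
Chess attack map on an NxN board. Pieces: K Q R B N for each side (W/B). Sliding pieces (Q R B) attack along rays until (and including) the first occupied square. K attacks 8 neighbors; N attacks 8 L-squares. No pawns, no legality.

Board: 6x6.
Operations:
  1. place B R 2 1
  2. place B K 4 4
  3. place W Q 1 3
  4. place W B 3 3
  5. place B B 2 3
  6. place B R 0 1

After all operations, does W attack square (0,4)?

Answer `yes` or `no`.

Answer: yes

Derivation:
Op 1: place BR@(2,1)
Op 2: place BK@(4,4)
Op 3: place WQ@(1,3)
Op 4: place WB@(3,3)
Op 5: place BB@(2,3)
Op 6: place BR@(0,1)
Per-piece attacks for W:
  WQ@(1,3): attacks (1,4) (1,5) (1,2) (1,1) (1,0) (2,3) (0,3) (2,4) (3,5) (2,2) (3,1) (4,0) (0,4) (0,2) [ray(1,0) blocked at (2,3)]
  WB@(3,3): attacks (4,4) (4,2) (5,1) (2,4) (1,5) (2,2) (1,1) (0,0) [ray(1,1) blocked at (4,4)]
W attacks (0,4): yes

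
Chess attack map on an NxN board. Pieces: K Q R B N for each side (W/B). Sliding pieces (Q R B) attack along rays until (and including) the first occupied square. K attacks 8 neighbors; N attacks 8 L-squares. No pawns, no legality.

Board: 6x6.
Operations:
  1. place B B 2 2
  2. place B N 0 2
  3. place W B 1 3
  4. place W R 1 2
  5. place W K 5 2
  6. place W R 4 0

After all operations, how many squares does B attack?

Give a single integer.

Answer: 12

Derivation:
Op 1: place BB@(2,2)
Op 2: place BN@(0,2)
Op 3: place WB@(1,3)
Op 4: place WR@(1,2)
Op 5: place WK@(5,2)
Op 6: place WR@(4,0)
Per-piece attacks for B:
  BN@(0,2): attacks (1,4) (2,3) (1,0) (2,1)
  BB@(2,2): attacks (3,3) (4,4) (5,5) (3,1) (4,0) (1,3) (1,1) (0,0) [ray(1,-1) blocked at (4,0); ray(-1,1) blocked at (1,3)]
Union (12 distinct): (0,0) (1,0) (1,1) (1,3) (1,4) (2,1) (2,3) (3,1) (3,3) (4,0) (4,4) (5,5)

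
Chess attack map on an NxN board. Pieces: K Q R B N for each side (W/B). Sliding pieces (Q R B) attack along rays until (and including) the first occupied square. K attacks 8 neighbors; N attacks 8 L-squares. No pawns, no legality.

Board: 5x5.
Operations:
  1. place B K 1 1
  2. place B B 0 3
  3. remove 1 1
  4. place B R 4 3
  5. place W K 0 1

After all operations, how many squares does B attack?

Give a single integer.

Answer: 12

Derivation:
Op 1: place BK@(1,1)
Op 2: place BB@(0,3)
Op 3: remove (1,1)
Op 4: place BR@(4,3)
Op 5: place WK@(0,1)
Per-piece attacks for B:
  BB@(0,3): attacks (1,4) (1,2) (2,1) (3,0)
  BR@(4,3): attacks (4,4) (4,2) (4,1) (4,0) (3,3) (2,3) (1,3) (0,3) [ray(-1,0) blocked at (0,3)]
Union (12 distinct): (0,3) (1,2) (1,3) (1,4) (2,1) (2,3) (3,0) (3,3) (4,0) (4,1) (4,2) (4,4)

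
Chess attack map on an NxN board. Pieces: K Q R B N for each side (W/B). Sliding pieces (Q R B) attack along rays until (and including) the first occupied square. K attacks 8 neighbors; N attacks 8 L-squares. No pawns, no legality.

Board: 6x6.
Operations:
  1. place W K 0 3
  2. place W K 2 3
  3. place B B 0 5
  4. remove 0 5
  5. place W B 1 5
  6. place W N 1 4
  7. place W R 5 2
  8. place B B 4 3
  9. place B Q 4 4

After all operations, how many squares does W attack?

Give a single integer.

Op 1: place WK@(0,3)
Op 2: place WK@(2,3)
Op 3: place BB@(0,5)
Op 4: remove (0,5)
Op 5: place WB@(1,5)
Op 6: place WN@(1,4)
Op 7: place WR@(5,2)
Op 8: place BB@(4,3)
Op 9: place BQ@(4,4)
Per-piece attacks for W:
  WK@(0,3): attacks (0,4) (0,2) (1,3) (1,4) (1,2)
  WN@(1,4): attacks (3,5) (2,2) (3,3) (0,2)
  WB@(1,5): attacks (2,4) (3,3) (4,2) (5,1) (0,4)
  WK@(2,3): attacks (2,4) (2,2) (3,3) (1,3) (3,4) (3,2) (1,4) (1,2)
  WR@(5,2): attacks (5,3) (5,4) (5,5) (5,1) (5,0) (4,2) (3,2) (2,2) (1,2) (0,2)
Union (17 distinct): (0,2) (0,4) (1,2) (1,3) (1,4) (2,2) (2,4) (3,2) (3,3) (3,4) (3,5) (4,2) (5,0) (5,1) (5,3) (5,4) (5,5)

Answer: 17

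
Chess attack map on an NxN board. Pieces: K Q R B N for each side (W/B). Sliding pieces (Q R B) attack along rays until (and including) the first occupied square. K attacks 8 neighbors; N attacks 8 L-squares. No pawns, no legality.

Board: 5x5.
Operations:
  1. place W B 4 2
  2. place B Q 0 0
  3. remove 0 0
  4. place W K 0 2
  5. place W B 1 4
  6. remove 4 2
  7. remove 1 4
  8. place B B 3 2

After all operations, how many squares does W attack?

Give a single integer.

Answer: 5

Derivation:
Op 1: place WB@(4,2)
Op 2: place BQ@(0,0)
Op 3: remove (0,0)
Op 4: place WK@(0,2)
Op 5: place WB@(1,4)
Op 6: remove (4,2)
Op 7: remove (1,4)
Op 8: place BB@(3,2)
Per-piece attacks for W:
  WK@(0,2): attacks (0,3) (0,1) (1,2) (1,3) (1,1)
Union (5 distinct): (0,1) (0,3) (1,1) (1,2) (1,3)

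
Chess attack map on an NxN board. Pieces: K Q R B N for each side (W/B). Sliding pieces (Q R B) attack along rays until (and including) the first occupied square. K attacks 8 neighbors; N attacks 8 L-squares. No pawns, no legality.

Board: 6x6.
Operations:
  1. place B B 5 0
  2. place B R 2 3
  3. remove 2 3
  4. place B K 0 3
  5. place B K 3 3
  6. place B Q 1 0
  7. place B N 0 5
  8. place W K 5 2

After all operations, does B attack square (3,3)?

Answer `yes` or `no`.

Op 1: place BB@(5,0)
Op 2: place BR@(2,3)
Op 3: remove (2,3)
Op 4: place BK@(0,3)
Op 5: place BK@(3,3)
Op 6: place BQ@(1,0)
Op 7: place BN@(0,5)
Op 8: place WK@(5,2)
Per-piece attacks for B:
  BK@(0,3): attacks (0,4) (0,2) (1,3) (1,4) (1,2)
  BN@(0,5): attacks (1,3) (2,4)
  BQ@(1,0): attacks (1,1) (1,2) (1,3) (1,4) (1,5) (2,0) (3,0) (4,0) (5,0) (0,0) (2,1) (3,2) (4,3) (5,4) (0,1) [ray(1,0) blocked at (5,0)]
  BK@(3,3): attacks (3,4) (3,2) (4,3) (2,3) (4,4) (4,2) (2,4) (2,2)
  BB@(5,0): attacks (4,1) (3,2) (2,3) (1,4) (0,5) [ray(-1,1) blocked at (0,5)]
B attacks (3,3): no

Answer: no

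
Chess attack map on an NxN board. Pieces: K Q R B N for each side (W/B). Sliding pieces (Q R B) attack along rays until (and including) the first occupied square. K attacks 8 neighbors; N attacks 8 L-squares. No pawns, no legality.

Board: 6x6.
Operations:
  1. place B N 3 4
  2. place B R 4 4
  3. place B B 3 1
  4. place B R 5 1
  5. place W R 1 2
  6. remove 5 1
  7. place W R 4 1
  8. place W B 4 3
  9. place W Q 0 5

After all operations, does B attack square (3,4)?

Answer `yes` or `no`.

Answer: yes

Derivation:
Op 1: place BN@(3,4)
Op 2: place BR@(4,4)
Op 3: place BB@(3,1)
Op 4: place BR@(5,1)
Op 5: place WR@(1,2)
Op 6: remove (5,1)
Op 7: place WR@(4,1)
Op 8: place WB@(4,3)
Op 9: place WQ@(0,5)
Per-piece attacks for B:
  BB@(3,1): attacks (4,2) (5,3) (4,0) (2,2) (1,3) (0,4) (2,0)
  BN@(3,4): attacks (5,5) (1,5) (4,2) (5,3) (2,2) (1,3)
  BR@(4,4): attacks (4,5) (4,3) (5,4) (3,4) [ray(0,-1) blocked at (4,3); ray(-1,0) blocked at (3,4)]
B attacks (3,4): yes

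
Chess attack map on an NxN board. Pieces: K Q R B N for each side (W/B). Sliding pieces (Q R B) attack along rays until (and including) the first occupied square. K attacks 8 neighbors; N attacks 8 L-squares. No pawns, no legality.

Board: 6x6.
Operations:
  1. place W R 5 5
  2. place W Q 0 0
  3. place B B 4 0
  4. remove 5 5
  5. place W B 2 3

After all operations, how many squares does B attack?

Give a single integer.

Answer: 5

Derivation:
Op 1: place WR@(5,5)
Op 2: place WQ@(0,0)
Op 3: place BB@(4,0)
Op 4: remove (5,5)
Op 5: place WB@(2,3)
Per-piece attacks for B:
  BB@(4,0): attacks (5,1) (3,1) (2,2) (1,3) (0,4)
Union (5 distinct): (0,4) (1,3) (2,2) (3,1) (5,1)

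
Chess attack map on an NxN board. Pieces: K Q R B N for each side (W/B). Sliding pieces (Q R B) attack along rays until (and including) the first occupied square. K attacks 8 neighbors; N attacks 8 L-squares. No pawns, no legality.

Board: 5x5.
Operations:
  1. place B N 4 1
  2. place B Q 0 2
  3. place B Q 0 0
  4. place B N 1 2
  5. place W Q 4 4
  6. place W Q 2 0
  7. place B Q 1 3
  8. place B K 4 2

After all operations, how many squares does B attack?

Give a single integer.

Op 1: place BN@(4,1)
Op 2: place BQ@(0,2)
Op 3: place BQ@(0,0)
Op 4: place BN@(1,2)
Op 5: place WQ@(4,4)
Op 6: place WQ@(2,0)
Op 7: place BQ@(1,3)
Op 8: place BK@(4,2)
Per-piece attacks for B:
  BQ@(0,0): attacks (0,1) (0,2) (1,0) (2,0) (1,1) (2,2) (3,3) (4,4) [ray(0,1) blocked at (0,2); ray(1,0) blocked at (2,0); ray(1,1) blocked at (4,4)]
  BQ@(0,2): attacks (0,3) (0,4) (0,1) (0,0) (1,2) (1,3) (1,1) (2,0) [ray(0,-1) blocked at (0,0); ray(1,0) blocked at (1,2); ray(1,1) blocked at (1,3); ray(1,-1) blocked at (2,0)]
  BN@(1,2): attacks (2,4) (3,3) (0,4) (2,0) (3,1) (0,0)
  BQ@(1,3): attacks (1,4) (1,2) (2,3) (3,3) (4,3) (0,3) (2,4) (2,2) (3,1) (4,0) (0,4) (0,2) [ray(0,-1) blocked at (1,2); ray(-1,-1) blocked at (0,2)]
  BN@(4,1): attacks (3,3) (2,2) (2,0)
  BK@(4,2): attacks (4,3) (4,1) (3,2) (3,3) (3,1)
Union (21 distinct): (0,0) (0,1) (0,2) (0,3) (0,4) (1,0) (1,1) (1,2) (1,3) (1,4) (2,0) (2,2) (2,3) (2,4) (3,1) (3,2) (3,3) (4,0) (4,1) (4,3) (4,4)

Answer: 21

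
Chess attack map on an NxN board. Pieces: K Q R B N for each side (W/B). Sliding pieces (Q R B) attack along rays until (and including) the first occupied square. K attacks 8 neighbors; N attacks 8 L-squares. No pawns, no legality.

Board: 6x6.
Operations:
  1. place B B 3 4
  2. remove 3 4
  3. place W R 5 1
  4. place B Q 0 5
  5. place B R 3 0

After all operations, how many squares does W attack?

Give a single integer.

Op 1: place BB@(3,4)
Op 2: remove (3,4)
Op 3: place WR@(5,1)
Op 4: place BQ@(0,5)
Op 5: place BR@(3,0)
Per-piece attacks for W:
  WR@(5,1): attacks (5,2) (5,3) (5,4) (5,5) (5,0) (4,1) (3,1) (2,1) (1,1) (0,1)
Union (10 distinct): (0,1) (1,1) (2,1) (3,1) (4,1) (5,0) (5,2) (5,3) (5,4) (5,5)

Answer: 10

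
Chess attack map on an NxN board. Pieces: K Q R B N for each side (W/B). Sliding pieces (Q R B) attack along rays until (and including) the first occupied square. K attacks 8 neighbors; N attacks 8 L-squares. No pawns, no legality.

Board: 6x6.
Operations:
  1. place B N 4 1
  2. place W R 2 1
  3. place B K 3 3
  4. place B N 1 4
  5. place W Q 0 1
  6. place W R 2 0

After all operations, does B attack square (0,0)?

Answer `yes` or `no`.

Answer: no

Derivation:
Op 1: place BN@(4,1)
Op 2: place WR@(2,1)
Op 3: place BK@(3,3)
Op 4: place BN@(1,4)
Op 5: place WQ@(0,1)
Op 6: place WR@(2,0)
Per-piece attacks for B:
  BN@(1,4): attacks (3,5) (2,2) (3,3) (0,2)
  BK@(3,3): attacks (3,4) (3,2) (4,3) (2,3) (4,4) (4,2) (2,4) (2,2)
  BN@(4,1): attacks (5,3) (3,3) (2,2) (2,0)
B attacks (0,0): no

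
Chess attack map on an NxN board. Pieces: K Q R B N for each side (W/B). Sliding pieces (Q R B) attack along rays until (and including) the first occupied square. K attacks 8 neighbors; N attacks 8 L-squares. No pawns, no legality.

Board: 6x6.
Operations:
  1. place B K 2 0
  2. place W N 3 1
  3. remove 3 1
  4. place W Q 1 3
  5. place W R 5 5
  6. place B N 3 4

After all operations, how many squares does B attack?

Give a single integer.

Answer: 11

Derivation:
Op 1: place BK@(2,0)
Op 2: place WN@(3,1)
Op 3: remove (3,1)
Op 4: place WQ@(1,3)
Op 5: place WR@(5,5)
Op 6: place BN@(3,4)
Per-piece attacks for B:
  BK@(2,0): attacks (2,1) (3,0) (1,0) (3,1) (1,1)
  BN@(3,4): attacks (5,5) (1,5) (4,2) (5,3) (2,2) (1,3)
Union (11 distinct): (1,0) (1,1) (1,3) (1,5) (2,1) (2,2) (3,0) (3,1) (4,2) (5,3) (5,5)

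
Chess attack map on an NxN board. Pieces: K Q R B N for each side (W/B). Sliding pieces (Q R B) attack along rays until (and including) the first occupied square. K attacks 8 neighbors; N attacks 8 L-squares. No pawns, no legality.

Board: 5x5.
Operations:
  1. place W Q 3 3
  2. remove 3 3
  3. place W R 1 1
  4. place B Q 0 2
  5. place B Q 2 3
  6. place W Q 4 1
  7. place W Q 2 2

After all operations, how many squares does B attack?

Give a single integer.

Answer: 15

Derivation:
Op 1: place WQ@(3,3)
Op 2: remove (3,3)
Op 3: place WR@(1,1)
Op 4: place BQ@(0,2)
Op 5: place BQ@(2,3)
Op 6: place WQ@(4,1)
Op 7: place WQ@(2,2)
Per-piece attacks for B:
  BQ@(0,2): attacks (0,3) (0,4) (0,1) (0,0) (1,2) (2,2) (1,3) (2,4) (1,1) [ray(1,0) blocked at (2,2); ray(1,-1) blocked at (1,1)]
  BQ@(2,3): attacks (2,4) (2,2) (3,3) (4,3) (1,3) (0,3) (3,4) (3,2) (4,1) (1,4) (1,2) (0,1) [ray(0,-1) blocked at (2,2); ray(1,-1) blocked at (4,1)]
Union (15 distinct): (0,0) (0,1) (0,3) (0,4) (1,1) (1,2) (1,3) (1,4) (2,2) (2,4) (3,2) (3,3) (3,4) (4,1) (4,3)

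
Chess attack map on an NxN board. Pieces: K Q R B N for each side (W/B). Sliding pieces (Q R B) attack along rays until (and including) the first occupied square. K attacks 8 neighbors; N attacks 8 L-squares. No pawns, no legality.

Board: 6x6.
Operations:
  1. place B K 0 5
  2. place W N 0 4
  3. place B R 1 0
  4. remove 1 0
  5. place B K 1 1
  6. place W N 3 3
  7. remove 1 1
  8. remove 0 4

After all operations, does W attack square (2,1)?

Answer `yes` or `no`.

Op 1: place BK@(0,5)
Op 2: place WN@(0,4)
Op 3: place BR@(1,0)
Op 4: remove (1,0)
Op 5: place BK@(1,1)
Op 6: place WN@(3,3)
Op 7: remove (1,1)
Op 8: remove (0,4)
Per-piece attacks for W:
  WN@(3,3): attacks (4,5) (5,4) (2,5) (1,4) (4,1) (5,2) (2,1) (1,2)
W attacks (2,1): yes

Answer: yes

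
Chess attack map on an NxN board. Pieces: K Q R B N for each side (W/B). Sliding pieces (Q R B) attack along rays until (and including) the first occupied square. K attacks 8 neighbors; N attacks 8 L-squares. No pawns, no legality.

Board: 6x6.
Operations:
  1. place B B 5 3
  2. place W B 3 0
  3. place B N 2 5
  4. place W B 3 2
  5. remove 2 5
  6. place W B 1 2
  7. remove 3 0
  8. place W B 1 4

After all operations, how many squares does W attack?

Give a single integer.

Op 1: place BB@(5,3)
Op 2: place WB@(3,0)
Op 3: place BN@(2,5)
Op 4: place WB@(3,2)
Op 5: remove (2,5)
Op 6: place WB@(1,2)
Op 7: remove (3,0)
Op 8: place WB@(1,4)
Per-piece attacks for W:
  WB@(1,2): attacks (2,3) (3,4) (4,5) (2,1) (3,0) (0,3) (0,1)
  WB@(1,4): attacks (2,5) (2,3) (3,2) (0,5) (0,3) [ray(1,-1) blocked at (3,2)]
  WB@(3,2): attacks (4,3) (5,4) (4,1) (5,0) (2,3) (1,4) (2,1) (1,0) [ray(-1,1) blocked at (1,4)]
Union (16 distinct): (0,1) (0,3) (0,5) (1,0) (1,4) (2,1) (2,3) (2,5) (3,0) (3,2) (3,4) (4,1) (4,3) (4,5) (5,0) (5,4)

Answer: 16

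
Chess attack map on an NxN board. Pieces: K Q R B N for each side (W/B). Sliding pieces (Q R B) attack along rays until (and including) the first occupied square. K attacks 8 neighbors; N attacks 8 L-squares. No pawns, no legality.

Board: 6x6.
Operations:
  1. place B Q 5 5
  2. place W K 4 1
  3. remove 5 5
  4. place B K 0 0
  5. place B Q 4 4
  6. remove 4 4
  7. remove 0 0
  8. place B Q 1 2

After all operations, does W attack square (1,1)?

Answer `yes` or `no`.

Op 1: place BQ@(5,5)
Op 2: place WK@(4,1)
Op 3: remove (5,5)
Op 4: place BK@(0,0)
Op 5: place BQ@(4,4)
Op 6: remove (4,4)
Op 7: remove (0,0)
Op 8: place BQ@(1,2)
Per-piece attacks for W:
  WK@(4,1): attacks (4,2) (4,0) (5,1) (3,1) (5,2) (5,0) (3,2) (3,0)
W attacks (1,1): no

Answer: no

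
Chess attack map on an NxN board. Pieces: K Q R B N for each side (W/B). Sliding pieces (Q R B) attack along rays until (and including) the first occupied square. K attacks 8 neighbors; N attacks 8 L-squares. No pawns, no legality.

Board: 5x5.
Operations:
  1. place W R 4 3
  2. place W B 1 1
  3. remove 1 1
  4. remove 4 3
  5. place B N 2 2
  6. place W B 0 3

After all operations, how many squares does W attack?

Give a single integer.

Op 1: place WR@(4,3)
Op 2: place WB@(1,1)
Op 3: remove (1,1)
Op 4: remove (4,3)
Op 5: place BN@(2,2)
Op 6: place WB@(0,3)
Per-piece attacks for W:
  WB@(0,3): attacks (1,4) (1,2) (2,1) (3,0)
Union (4 distinct): (1,2) (1,4) (2,1) (3,0)

Answer: 4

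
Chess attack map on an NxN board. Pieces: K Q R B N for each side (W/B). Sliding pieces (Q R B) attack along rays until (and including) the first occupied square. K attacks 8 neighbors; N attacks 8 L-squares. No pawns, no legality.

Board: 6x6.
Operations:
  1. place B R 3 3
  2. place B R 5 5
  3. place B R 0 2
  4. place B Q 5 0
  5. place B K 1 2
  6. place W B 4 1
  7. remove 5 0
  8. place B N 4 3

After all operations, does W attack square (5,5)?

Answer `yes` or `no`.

Op 1: place BR@(3,3)
Op 2: place BR@(5,5)
Op 3: place BR@(0,2)
Op 4: place BQ@(5,0)
Op 5: place BK@(1,2)
Op 6: place WB@(4,1)
Op 7: remove (5,0)
Op 8: place BN@(4,3)
Per-piece attacks for W:
  WB@(4,1): attacks (5,2) (5,0) (3,2) (2,3) (1,4) (0,5) (3,0)
W attacks (5,5): no

Answer: no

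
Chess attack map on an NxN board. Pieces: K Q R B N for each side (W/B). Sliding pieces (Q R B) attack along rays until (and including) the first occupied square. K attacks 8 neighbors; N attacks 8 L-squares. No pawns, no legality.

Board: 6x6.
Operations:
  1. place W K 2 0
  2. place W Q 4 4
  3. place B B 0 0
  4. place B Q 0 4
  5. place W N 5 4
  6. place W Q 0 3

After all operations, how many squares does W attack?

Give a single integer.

Answer: 27

Derivation:
Op 1: place WK@(2,0)
Op 2: place WQ@(4,4)
Op 3: place BB@(0,0)
Op 4: place BQ@(0,4)
Op 5: place WN@(5,4)
Op 6: place WQ@(0,3)
Per-piece attacks for W:
  WQ@(0,3): attacks (0,4) (0,2) (0,1) (0,0) (1,3) (2,3) (3,3) (4,3) (5,3) (1,4) (2,5) (1,2) (2,1) (3,0) [ray(0,1) blocked at (0,4); ray(0,-1) blocked at (0,0)]
  WK@(2,0): attacks (2,1) (3,0) (1,0) (3,1) (1,1)
  WQ@(4,4): attacks (4,5) (4,3) (4,2) (4,1) (4,0) (5,4) (3,4) (2,4) (1,4) (0,4) (5,5) (5,3) (3,5) (3,3) (2,2) (1,1) (0,0) [ray(1,0) blocked at (5,4); ray(-1,0) blocked at (0,4); ray(-1,-1) blocked at (0,0)]
  WN@(5,4): attacks (3,5) (4,2) (3,3)
Union (27 distinct): (0,0) (0,1) (0,2) (0,4) (1,0) (1,1) (1,2) (1,3) (1,4) (2,1) (2,2) (2,3) (2,4) (2,5) (3,0) (3,1) (3,3) (3,4) (3,5) (4,0) (4,1) (4,2) (4,3) (4,5) (5,3) (5,4) (5,5)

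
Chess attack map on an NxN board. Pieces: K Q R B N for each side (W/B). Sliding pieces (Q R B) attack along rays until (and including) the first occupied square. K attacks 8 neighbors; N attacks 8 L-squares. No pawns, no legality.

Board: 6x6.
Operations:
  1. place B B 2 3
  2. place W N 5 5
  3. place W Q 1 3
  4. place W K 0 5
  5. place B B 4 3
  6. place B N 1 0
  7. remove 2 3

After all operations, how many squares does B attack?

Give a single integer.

Answer: 10

Derivation:
Op 1: place BB@(2,3)
Op 2: place WN@(5,5)
Op 3: place WQ@(1,3)
Op 4: place WK@(0,5)
Op 5: place BB@(4,3)
Op 6: place BN@(1,0)
Op 7: remove (2,3)
Per-piece attacks for B:
  BN@(1,0): attacks (2,2) (3,1) (0,2)
  BB@(4,3): attacks (5,4) (5,2) (3,4) (2,5) (3,2) (2,1) (1,0) [ray(-1,-1) blocked at (1,0)]
Union (10 distinct): (0,2) (1,0) (2,1) (2,2) (2,5) (3,1) (3,2) (3,4) (5,2) (5,4)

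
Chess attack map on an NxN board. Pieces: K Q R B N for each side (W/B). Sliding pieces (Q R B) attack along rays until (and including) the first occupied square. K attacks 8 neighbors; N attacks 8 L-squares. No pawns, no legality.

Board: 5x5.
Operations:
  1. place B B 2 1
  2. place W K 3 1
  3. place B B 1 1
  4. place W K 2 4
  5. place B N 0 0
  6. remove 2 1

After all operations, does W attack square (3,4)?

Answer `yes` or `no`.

Op 1: place BB@(2,1)
Op 2: place WK@(3,1)
Op 3: place BB@(1,1)
Op 4: place WK@(2,4)
Op 5: place BN@(0,0)
Op 6: remove (2,1)
Per-piece attacks for W:
  WK@(2,4): attacks (2,3) (3,4) (1,4) (3,3) (1,3)
  WK@(3,1): attacks (3,2) (3,0) (4,1) (2,1) (4,2) (4,0) (2,2) (2,0)
W attacks (3,4): yes

Answer: yes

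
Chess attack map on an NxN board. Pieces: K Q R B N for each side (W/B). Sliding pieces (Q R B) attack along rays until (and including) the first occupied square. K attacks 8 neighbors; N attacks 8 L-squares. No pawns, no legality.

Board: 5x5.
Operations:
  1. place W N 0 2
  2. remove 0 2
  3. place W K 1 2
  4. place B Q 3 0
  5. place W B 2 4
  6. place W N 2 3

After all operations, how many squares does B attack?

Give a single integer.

Answer: 11

Derivation:
Op 1: place WN@(0,2)
Op 2: remove (0,2)
Op 3: place WK@(1,2)
Op 4: place BQ@(3,0)
Op 5: place WB@(2,4)
Op 6: place WN@(2,3)
Per-piece attacks for B:
  BQ@(3,0): attacks (3,1) (3,2) (3,3) (3,4) (4,0) (2,0) (1,0) (0,0) (4,1) (2,1) (1,2) [ray(-1,1) blocked at (1,2)]
Union (11 distinct): (0,0) (1,0) (1,2) (2,0) (2,1) (3,1) (3,2) (3,3) (3,4) (4,0) (4,1)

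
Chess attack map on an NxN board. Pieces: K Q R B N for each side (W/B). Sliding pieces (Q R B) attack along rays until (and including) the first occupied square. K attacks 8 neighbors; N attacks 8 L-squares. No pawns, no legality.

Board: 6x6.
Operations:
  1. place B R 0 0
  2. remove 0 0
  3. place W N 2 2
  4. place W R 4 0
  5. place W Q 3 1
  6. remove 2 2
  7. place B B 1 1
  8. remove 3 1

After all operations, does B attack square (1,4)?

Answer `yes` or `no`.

Answer: no

Derivation:
Op 1: place BR@(0,0)
Op 2: remove (0,0)
Op 3: place WN@(2,2)
Op 4: place WR@(4,0)
Op 5: place WQ@(3,1)
Op 6: remove (2,2)
Op 7: place BB@(1,1)
Op 8: remove (3,1)
Per-piece attacks for B:
  BB@(1,1): attacks (2,2) (3,3) (4,4) (5,5) (2,0) (0,2) (0,0)
B attacks (1,4): no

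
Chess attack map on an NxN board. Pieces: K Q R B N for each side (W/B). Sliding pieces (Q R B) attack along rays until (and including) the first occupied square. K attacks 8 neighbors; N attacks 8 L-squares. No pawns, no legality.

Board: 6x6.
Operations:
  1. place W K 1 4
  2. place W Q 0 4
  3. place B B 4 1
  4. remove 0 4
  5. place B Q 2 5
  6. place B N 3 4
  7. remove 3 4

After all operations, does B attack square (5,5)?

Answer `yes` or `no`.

Op 1: place WK@(1,4)
Op 2: place WQ@(0,4)
Op 3: place BB@(4,1)
Op 4: remove (0,4)
Op 5: place BQ@(2,5)
Op 6: place BN@(3,4)
Op 7: remove (3,4)
Per-piece attacks for B:
  BQ@(2,5): attacks (2,4) (2,3) (2,2) (2,1) (2,0) (3,5) (4,5) (5,5) (1,5) (0,5) (3,4) (4,3) (5,2) (1,4) [ray(-1,-1) blocked at (1,4)]
  BB@(4,1): attacks (5,2) (5,0) (3,2) (2,3) (1,4) (3,0) [ray(-1,1) blocked at (1,4)]
B attacks (5,5): yes

Answer: yes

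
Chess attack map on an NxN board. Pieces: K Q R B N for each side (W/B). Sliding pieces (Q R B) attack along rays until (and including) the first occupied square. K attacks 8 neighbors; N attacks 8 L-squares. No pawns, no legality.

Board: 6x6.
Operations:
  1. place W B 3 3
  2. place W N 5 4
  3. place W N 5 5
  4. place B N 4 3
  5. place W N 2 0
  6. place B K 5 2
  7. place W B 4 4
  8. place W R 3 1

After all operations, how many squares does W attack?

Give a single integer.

Op 1: place WB@(3,3)
Op 2: place WN@(5,4)
Op 3: place WN@(5,5)
Op 4: place BN@(4,3)
Op 5: place WN@(2,0)
Op 6: place BK@(5,2)
Op 7: place WB@(4,4)
Op 8: place WR@(3,1)
Per-piece attacks for W:
  WN@(2,0): attacks (3,2) (4,1) (1,2) (0,1)
  WR@(3,1): attacks (3,2) (3,3) (3,0) (4,1) (5,1) (2,1) (1,1) (0,1) [ray(0,1) blocked at (3,3)]
  WB@(3,3): attacks (4,4) (4,2) (5,1) (2,4) (1,5) (2,2) (1,1) (0,0) [ray(1,1) blocked at (4,4)]
  WB@(4,4): attacks (5,5) (5,3) (3,5) (3,3) [ray(1,1) blocked at (5,5); ray(-1,-1) blocked at (3,3)]
  WN@(5,4): attacks (3,5) (4,2) (3,3)
  WN@(5,5): attacks (4,3) (3,4)
Union (20 distinct): (0,0) (0,1) (1,1) (1,2) (1,5) (2,1) (2,2) (2,4) (3,0) (3,2) (3,3) (3,4) (3,5) (4,1) (4,2) (4,3) (4,4) (5,1) (5,3) (5,5)

Answer: 20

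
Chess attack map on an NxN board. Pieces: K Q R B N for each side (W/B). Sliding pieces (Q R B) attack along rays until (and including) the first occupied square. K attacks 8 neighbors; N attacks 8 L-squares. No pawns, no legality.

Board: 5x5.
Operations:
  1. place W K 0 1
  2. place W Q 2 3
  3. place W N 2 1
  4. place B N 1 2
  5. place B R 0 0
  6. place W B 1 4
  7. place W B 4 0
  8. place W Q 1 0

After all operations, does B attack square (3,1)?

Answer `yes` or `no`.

Answer: yes

Derivation:
Op 1: place WK@(0,1)
Op 2: place WQ@(2,3)
Op 3: place WN@(2,1)
Op 4: place BN@(1,2)
Op 5: place BR@(0,0)
Op 6: place WB@(1,4)
Op 7: place WB@(4,0)
Op 8: place WQ@(1,0)
Per-piece attacks for B:
  BR@(0,0): attacks (0,1) (1,0) [ray(0,1) blocked at (0,1); ray(1,0) blocked at (1,0)]
  BN@(1,2): attacks (2,4) (3,3) (0,4) (2,0) (3,1) (0,0)
B attacks (3,1): yes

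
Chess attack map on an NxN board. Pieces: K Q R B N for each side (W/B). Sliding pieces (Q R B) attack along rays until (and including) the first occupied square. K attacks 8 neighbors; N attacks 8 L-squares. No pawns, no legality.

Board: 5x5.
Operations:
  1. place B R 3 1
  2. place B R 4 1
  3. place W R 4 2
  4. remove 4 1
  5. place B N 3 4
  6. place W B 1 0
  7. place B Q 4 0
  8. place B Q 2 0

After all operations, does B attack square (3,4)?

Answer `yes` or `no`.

Answer: yes

Derivation:
Op 1: place BR@(3,1)
Op 2: place BR@(4,1)
Op 3: place WR@(4,2)
Op 4: remove (4,1)
Op 5: place BN@(3,4)
Op 6: place WB@(1,0)
Op 7: place BQ@(4,0)
Op 8: place BQ@(2,0)
Per-piece attacks for B:
  BQ@(2,0): attacks (2,1) (2,2) (2,3) (2,4) (3,0) (4,0) (1,0) (3,1) (1,1) (0,2) [ray(1,0) blocked at (4,0); ray(-1,0) blocked at (1,0); ray(1,1) blocked at (3,1)]
  BR@(3,1): attacks (3,2) (3,3) (3,4) (3,0) (4,1) (2,1) (1,1) (0,1) [ray(0,1) blocked at (3,4)]
  BN@(3,4): attacks (4,2) (2,2) (1,3)
  BQ@(4,0): attacks (4,1) (4,2) (3,0) (2,0) (3,1) [ray(0,1) blocked at (4,2); ray(-1,0) blocked at (2,0); ray(-1,1) blocked at (3,1)]
B attacks (3,4): yes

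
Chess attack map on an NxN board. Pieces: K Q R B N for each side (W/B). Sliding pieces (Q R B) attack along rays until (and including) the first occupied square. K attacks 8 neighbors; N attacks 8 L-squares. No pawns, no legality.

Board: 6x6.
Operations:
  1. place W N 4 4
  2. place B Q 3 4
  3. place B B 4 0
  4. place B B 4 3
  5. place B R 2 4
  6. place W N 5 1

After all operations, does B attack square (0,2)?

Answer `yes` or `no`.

Answer: no

Derivation:
Op 1: place WN@(4,4)
Op 2: place BQ@(3,4)
Op 3: place BB@(4,0)
Op 4: place BB@(4,3)
Op 5: place BR@(2,4)
Op 6: place WN@(5,1)
Per-piece attacks for B:
  BR@(2,4): attacks (2,5) (2,3) (2,2) (2,1) (2,0) (3,4) (1,4) (0,4) [ray(1,0) blocked at (3,4)]
  BQ@(3,4): attacks (3,5) (3,3) (3,2) (3,1) (3,0) (4,4) (2,4) (4,5) (4,3) (2,5) (2,3) (1,2) (0,1) [ray(1,0) blocked at (4,4); ray(-1,0) blocked at (2,4); ray(1,-1) blocked at (4,3)]
  BB@(4,0): attacks (5,1) (3,1) (2,2) (1,3) (0,4) [ray(1,1) blocked at (5,1)]
  BB@(4,3): attacks (5,4) (5,2) (3,4) (3,2) (2,1) (1,0) [ray(-1,1) blocked at (3,4)]
B attacks (0,2): no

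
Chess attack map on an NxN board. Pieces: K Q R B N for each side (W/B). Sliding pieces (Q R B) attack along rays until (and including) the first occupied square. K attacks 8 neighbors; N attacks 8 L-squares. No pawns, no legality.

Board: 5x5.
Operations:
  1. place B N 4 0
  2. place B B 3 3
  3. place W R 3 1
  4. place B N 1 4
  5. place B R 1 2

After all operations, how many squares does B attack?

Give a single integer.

Answer: 13

Derivation:
Op 1: place BN@(4,0)
Op 2: place BB@(3,3)
Op 3: place WR@(3,1)
Op 4: place BN@(1,4)
Op 5: place BR@(1,2)
Per-piece attacks for B:
  BR@(1,2): attacks (1,3) (1,4) (1,1) (1,0) (2,2) (3,2) (4,2) (0,2) [ray(0,1) blocked at (1,4)]
  BN@(1,4): attacks (2,2) (3,3) (0,2)
  BB@(3,3): attacks (4,4) (4,2) (2,4) (2,2) (1,1) (0,0)
  BN@(4,0): attacks (3,2) (2,1)
Union (13 distinct): (0,0) (0,2) (1,0) (1,1) (1,3) (1,4) (2,1) (2,2) (2,4) (3,2) (3,3) (4,2) (4,4)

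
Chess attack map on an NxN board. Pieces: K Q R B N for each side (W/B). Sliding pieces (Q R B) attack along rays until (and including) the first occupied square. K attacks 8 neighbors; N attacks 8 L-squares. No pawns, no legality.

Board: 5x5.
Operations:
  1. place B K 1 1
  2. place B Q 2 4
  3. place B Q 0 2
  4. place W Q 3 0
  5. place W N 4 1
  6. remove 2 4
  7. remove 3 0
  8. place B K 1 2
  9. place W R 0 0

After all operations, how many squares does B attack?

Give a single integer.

Answer: 14

Derivation:
Op 1: place BK@(1,1)
Op 2: place BQ@(2,4)
Op 3: place BQ@(0,2)
Op 4: place WQ@(3,0)
Op 5: place WN@(4,1)
Op 6: remove (2,4)
Op 7: remove (3,0)
Op 8: place BK@(1,2)
Op 9: place WR@(0,0)
Per-piece attacks for B:
  BQ@(0,2): attacks (0,3) (0,4) (0,1) (0,0) (1,2) (1,3) (2,4) (1,1) [ray(0,-1) blocked at (0,0); ray(1,0) blocked at (1,2); ray(1,-1) blocked at (1,1)]
  BK@(1,1): attacks (1,2) (1,0) (2,1) (0,1) (2,2) (2,0) (0,2) (0,0)
  BK@(1,2): attacks (1,3) (1,1) (2,2) (0,2) (2,3) (2,1) (0,3) (0,1)
Union (14 distinct): (0,0) (0,1) (0,2) (0,3) (0,4) (1,0) (1,1) (1,2) (1,3) (2,0) (2,1) (2,2) (2,3) (2,4)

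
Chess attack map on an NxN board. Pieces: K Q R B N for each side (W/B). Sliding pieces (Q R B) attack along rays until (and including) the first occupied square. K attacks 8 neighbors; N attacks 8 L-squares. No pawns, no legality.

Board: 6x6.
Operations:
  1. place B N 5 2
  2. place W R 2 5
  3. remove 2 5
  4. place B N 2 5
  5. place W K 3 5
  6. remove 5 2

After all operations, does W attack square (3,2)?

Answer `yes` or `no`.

Answer: no

Derivation:
Op 1: place BN@(5,2)
Op 2: place WR@(2,5)
Op 3: remove (2,5)
Op 4: place BN@(2,5)
Op 5: place WK@(3,5)
Op 6: remove (5,2)
Per-piece attacks for W:
  WK@(3,5): attacks (3,4) (4,5) (2,5) (4,4) (2,4)
W attacks (3,2): no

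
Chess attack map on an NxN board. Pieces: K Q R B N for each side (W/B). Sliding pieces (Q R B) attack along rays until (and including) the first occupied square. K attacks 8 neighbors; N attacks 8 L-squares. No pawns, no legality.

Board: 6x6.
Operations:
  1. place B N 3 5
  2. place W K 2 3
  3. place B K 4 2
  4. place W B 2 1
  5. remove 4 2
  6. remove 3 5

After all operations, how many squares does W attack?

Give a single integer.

Answer: 13

Derivation:
Op 1: place BN@(3,5)
Op 2: place WK@(2,3)
Op 3: place BK@(4,2)
Op 4: place WB@(2,1)
Op 5: remove (4,2)
Op 6: remove (3,5)
Per-piece attacks for W:
  WB@(2,1): attacks (3,2) (4,3) (5,4) (3,0) (1,2) (0,3) (1,0)
  WK@(2,3): attacks (2,4) (2,2) (3,3) (1,3) (3,4) (3,2) (1,4) (1,2)
Union (13 distinct): (0,3) (1,0) (1,2) (1,3) (1,4) (2,2) (2,4) (3,0) (3,2) (3,3) (3,4) (4,3) (5,4)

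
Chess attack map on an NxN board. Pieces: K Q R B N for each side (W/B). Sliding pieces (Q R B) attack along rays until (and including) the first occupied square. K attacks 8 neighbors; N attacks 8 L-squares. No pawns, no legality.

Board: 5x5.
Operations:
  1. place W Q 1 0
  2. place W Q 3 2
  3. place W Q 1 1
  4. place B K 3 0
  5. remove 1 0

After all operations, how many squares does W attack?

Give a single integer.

Op 1: place WQ@(1,0)
Op 2: place WQ@(3,2)
Op 3: place WQ@(1,1)
Op 4: place BK@(3,0)
Op 5: remove (1,0)
Per-piece attacks for W:
  WQ@(1,1): attacks (1,2) (1,3) (1,4) (1,0) (2,1) (3,1) (4,1) (0,1) (2,2) (3,3) (4,4) (2,0) (0,2) (0,0)
  WQ@(3,2): attacks (3,3) (3,4) (3,1) (3,0) (4,2) (2,2) (1,2) (0,2) (4,3) (4,1) (2,3) (1,4) (2,1) (1,0) [ray(0,-1) blocked at (3,0)]
Union (19 distinct): (0,0) (0,1) (0,2) (1,0) (1,2) (1,3) (1,4) (2,0) (2,1) (2,2) (2,3) (3,0) (3,1) (3,3) (3,4) (4,1) (4,2) (4,3) (4,4)

Answer: 19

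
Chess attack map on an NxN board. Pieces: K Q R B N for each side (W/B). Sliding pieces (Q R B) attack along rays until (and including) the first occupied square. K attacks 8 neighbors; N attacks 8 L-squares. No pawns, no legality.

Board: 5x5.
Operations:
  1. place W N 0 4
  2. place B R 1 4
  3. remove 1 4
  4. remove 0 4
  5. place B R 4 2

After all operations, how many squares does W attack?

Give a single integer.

Answer: 0

Derivation:
Op 1: place WN@(0,4)
Op 2: place BR@(1,4)
Op 3: remove (1,4)
Op 4: remove (0,4)
Op 5: place BR@(4,2)
Per-piece attacks for W:
Union (0 distinct): (none)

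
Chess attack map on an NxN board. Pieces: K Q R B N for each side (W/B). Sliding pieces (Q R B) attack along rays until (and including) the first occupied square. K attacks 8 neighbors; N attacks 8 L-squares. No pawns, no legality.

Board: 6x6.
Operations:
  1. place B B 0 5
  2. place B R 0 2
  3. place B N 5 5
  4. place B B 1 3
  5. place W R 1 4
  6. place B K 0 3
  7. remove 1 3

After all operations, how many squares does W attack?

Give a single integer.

Op 1: place BB@(0,5)
Op 2: place BR@(0,2)
Op 3: place BN@(5,5)
Op 4: place BB@(1,3)
Op 5: place WR@(1,4)
Op 6: place BK@(0,3)
Op 7: remove (1,3)
Per-piece attacks for W:
  WR@(1,4): attacks (1,5) (1,3) (1,2) (1,1) (1,0) (2,4) (3,4) (4,4) (5,4) (0,4)
Union (10 distinct): (0,4) (1,0) (1,1) (1,2) (1,3) (1,5) (2,4) (3,4) (4,4) (5,4)

Answer: 10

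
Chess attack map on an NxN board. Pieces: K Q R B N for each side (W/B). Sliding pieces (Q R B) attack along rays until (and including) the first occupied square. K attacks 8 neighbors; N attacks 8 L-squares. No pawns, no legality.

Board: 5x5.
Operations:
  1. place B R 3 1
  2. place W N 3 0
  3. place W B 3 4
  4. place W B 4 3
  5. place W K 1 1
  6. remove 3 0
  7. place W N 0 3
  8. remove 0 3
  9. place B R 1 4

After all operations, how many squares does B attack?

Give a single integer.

Answer: 11

Derivation:
Op 1: place BR@(3,1)
Op 2: place WN@(3,0)
Op 3: place WB@(3,4)
Op 4: place WB@(4,3)
Op 5: place WK@(1,1)
Op 6: remove (3,0)
Op 7: place WN@(0,3)
Op 8: remove (0,3)
Op 9: place BR@(1,4)
Per-piece attacks for B:
  BR@(1,4): attacks (1,3) (1,2) (1,1) (2,4) (3,4) (0,4) [ray(0,-1) blocked at (1,1); ray(1,0) blocked at (3,4)]
  BR@(3,1): attacks (3,2) (3,3) (3,4) (3,0) (4,1) (2,1) (1,1) [ray(0,1) blocked at (3,4); ray(-1,0) blocked at (1,1)]
Union (11 distinct): (0,4) (1,1) (1,2) (1,3) (2,1) (2,4) (3,0) (3,2) (3,3) (3,4) (4,1)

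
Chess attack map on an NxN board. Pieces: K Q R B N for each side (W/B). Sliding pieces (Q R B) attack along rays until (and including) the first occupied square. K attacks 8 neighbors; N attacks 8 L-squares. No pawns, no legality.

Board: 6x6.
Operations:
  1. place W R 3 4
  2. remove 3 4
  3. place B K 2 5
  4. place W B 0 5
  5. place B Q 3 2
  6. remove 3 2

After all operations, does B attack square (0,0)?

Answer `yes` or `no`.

Op 1: place WR@(3,4)
Op 2: remove (3,4)
Op 3: place BK@(2,5)
Op 4: place WB@(0,5)
Op 5: place BQ@(3,2)
Op 6: remove (3,2)
Per-piece attacks for B:
  BK@(2,5): attacks (2,4) (3,5) (1,5) (3,4) (1,4)
B attacks (0,0): no

Answer: no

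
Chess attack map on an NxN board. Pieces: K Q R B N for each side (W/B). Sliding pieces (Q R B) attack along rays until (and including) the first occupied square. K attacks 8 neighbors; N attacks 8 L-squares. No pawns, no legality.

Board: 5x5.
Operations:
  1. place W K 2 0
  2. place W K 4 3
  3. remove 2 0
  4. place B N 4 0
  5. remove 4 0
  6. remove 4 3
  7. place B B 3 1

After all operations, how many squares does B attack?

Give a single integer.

Op 1: place WK@(2,0)
Op 2: place WK@(4,3)
Op 3: remove (2,0)
Op 4: place BN@(4,0)
Op 5: remove (4,0)
Op 6: remove (4,3)
Op 7: place BB@(3,1)
Per-piece attacks for B:
  BB@(3,1): attacks (4,2) (4,0) (2,2) (1,3) (0,4) (2,0)
Union (6 distinct): (0,4) (1,3) (2,0) (2,2) (4,0) (4,2)

Answer: 6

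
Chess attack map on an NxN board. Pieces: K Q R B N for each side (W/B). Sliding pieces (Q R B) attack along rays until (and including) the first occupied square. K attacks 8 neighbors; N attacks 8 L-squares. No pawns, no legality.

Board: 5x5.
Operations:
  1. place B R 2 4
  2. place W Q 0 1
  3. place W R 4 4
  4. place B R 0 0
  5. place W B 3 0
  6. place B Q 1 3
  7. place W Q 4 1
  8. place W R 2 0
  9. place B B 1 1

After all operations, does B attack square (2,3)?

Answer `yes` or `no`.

Op 1: place BR@(2,4)
Op 2: place WQ@(0,1)
Op 3: place WR@(4,4)
Op 4: place BR@(0,0)
Op 5: place WB@(3,0)
Op 6: place BQ@(1,3)
Op 7: place WQ@(4,1)
Op 8: place WR@(2,0)
Op 9: place BB@(1,1)
Per-piece attacks for B:
  BR@(0,0): attacks (0,1) (1,0) (2,0) [ray(0,1) blocked at (0,1); ray(1,0) blocked at (2,0)]
  BB@(1,1): attacks (2,2) (3,3) (4,4) (2,0) (0,2) (0,0) [ray(1,1) blocked at (4,4); ray(1,-1) blocked at (2,0); ray(-1,-1) blocked at (0,0)]
  BQ@(1,3): attacks (1,4) (1,2) (1,1) (2,3) (3,3) (4,3) (0,3) (2,4) (2,2) (3,1) (4,0) (0,4) (0,2) [ray(0,-1) blocked at (1,1); ray(1,1) blocked at (2,4)]
  BR@(2,4): attacks (2,3) (2,2) (2,1) (2,0) (3,4) (4,4) (1,4) (0,4) [ray(0,-1) blocked at (2,0); ray(1,0) blocked at (4,4)]
B attacks (2,3): yes

Answer: yes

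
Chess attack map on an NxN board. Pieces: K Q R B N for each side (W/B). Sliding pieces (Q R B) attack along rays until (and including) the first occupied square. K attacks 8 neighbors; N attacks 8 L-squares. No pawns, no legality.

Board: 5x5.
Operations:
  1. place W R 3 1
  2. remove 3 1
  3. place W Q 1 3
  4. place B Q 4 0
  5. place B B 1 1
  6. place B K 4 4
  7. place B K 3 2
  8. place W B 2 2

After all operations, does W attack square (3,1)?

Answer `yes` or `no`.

Op 1: place WR@(3,1)
Op 2: remove (3,1)
Op 3: place WQ@(1,3)
Op 4: place BQ@(4,0)
Op 5: place BB@(1,1)
Op 6: place BK@(4,4)
Op 7: place BK@(3,2)
Op 8: place WB@(2,2)
Per-piece attacks for W:
  WQ@(1,3): attacks (1,4) (1,2) (1,1) (2,3) (3,3) (4,3) (0,3) (2,4) (2,2) (0,4) (0,2) [ray(0,-1) blocked at (1,1); ray(1,-1) blocked at (2,2)]
  WB@(2,2): attacks (3,3) (4,4) (3,1) (4,0) (1,3) (1,1) [ray(1,1) blocked at (4,4); ray(1,-1) blocked at (4,0); ray(-1,1) blocked at (1,3); ray(-1,-1) blocked at (1,1)]
W attacks (3,1): yes

Answer: yes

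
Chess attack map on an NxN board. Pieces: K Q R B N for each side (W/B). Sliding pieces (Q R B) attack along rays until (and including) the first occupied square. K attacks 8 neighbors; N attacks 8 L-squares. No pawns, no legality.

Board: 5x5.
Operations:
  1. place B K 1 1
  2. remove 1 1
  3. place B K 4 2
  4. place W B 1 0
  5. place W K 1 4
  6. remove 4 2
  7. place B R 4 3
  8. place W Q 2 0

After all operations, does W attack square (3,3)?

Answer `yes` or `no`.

Answer: no

Derivation:
Op 1: place BK@(1,1)
Op 2: remove (1,1)
Op 3: place BK@(4,2)
Op 4: place WB@(1,0)
Op 5: place WK@(1,4)
Op 6: remove (4,2)
Op 7: place BR@(4,3)
Op 8: place WQ@(2,0)
Per-piece attacks for W:
  WB@(1,0): attacks (2,1) (3,2) (4,3) (0,1) [ray(1,1) blocked at (4,3)]
  WK@(1,4): attacks (1,3) (2,4) (0,4) (2,3) (0,3)
  WQ@(2,0): attacks (2,1) (2,2) (2,3) (2,4) (3,0) (4,0) (1,0) (3,1) (4,2) (1,1) (0,2) [ray(-1,0) blocked at (1,0)]
W attacks (3,3): no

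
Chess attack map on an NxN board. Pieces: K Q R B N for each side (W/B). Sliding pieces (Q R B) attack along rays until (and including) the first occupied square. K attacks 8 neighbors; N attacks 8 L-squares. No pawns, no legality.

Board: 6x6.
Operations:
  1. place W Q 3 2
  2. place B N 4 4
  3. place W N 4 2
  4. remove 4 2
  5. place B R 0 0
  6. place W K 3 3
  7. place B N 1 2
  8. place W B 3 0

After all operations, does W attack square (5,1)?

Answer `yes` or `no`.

Op 1: place WQ@(3,2)
Op 2: place BN@(4,4)
Op 3: place WN@(4,2)
Op 4: remove (4,2)
Op 5: place BR@(0,0)
Op 6: place WK@(3,3)
Op 7: place BN@(1,2)
Op 8: place WB@(3,0)
Per-piece attacks for W:
  WB@(3,0): attacks (4,1) (5,2) (2,1) (1,2) [ray(-1,1) blocked at (1,2)]
  WQ@(3,2): attacks (3,3) (3,1) (3,0) (4,2) (5,2) (2,2) (1,2) (4,3) (5,4) (4,1) (5,0) (2,3) (1,4) (0,5) (2,1) (1,0) [ray(0,1) blocked at (3,3); ray(0,-1) blocked at (3,0); ray(-1,0) blocked at (1,2)]
  WK@(3,3): attacks (3,4) (3,2) (4,3) (2,3) (4,4) (4,2) (2,4) (2,2)
W attacks (5,1): no

Answer: no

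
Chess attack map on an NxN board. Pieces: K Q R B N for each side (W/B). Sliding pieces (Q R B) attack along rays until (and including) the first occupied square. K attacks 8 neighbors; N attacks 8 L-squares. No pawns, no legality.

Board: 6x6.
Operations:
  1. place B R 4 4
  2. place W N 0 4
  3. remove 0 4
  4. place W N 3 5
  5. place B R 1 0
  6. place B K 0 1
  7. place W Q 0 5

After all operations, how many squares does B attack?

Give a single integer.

Answer: 20

Derivation:
Op 1: place BR@(4,4)
Op 2: place WN@(0,4)
Op 3: remove (0,4)
Op 4: place WN@(3,5)
Op 5: place BR@(1,0)
Op 6: place BK@(0,1)
Op 7: place WQ@(0,5)
Per-piece attacks for B:
  BK@(0,1): attacks (0,2) (0,0) (1,1) (1,2) (1,0)
  BR@(1,0): attacks (1,1) (1,2) (1,3) (1,4) (1,5) (2,0) (3,0) (4,0) (5,0) (0,0)
  BR@(4,4): attacks (4,5) (4,3) (4,2) (4,1) (4,0) (5,4) (3,4) (2,4) (1,4) (0,4)
Union (20 distinct): (0,0) (0,2) (0,4) (1,0) (1,1) (1,2) (1,3) (1,4) (1,5) (2,0) (2,4) (3,0) (3,4) (4,0) (4,1) (4,2) (4,3) (4,5) (5,0) (5,4)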